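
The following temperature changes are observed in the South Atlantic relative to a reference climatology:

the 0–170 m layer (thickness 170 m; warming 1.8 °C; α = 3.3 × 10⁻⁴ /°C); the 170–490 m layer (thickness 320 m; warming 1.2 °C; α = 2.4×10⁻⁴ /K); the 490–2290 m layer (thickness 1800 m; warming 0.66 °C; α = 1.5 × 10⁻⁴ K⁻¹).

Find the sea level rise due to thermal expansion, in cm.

Δh ≈ 37.1 cm

Layer 1: 170 × 1.8 × 3.3×10⁻⁴ = 0.10098 m
170–490 m: 1.2 × 2.4×10⁻⁴ × 320 = 0.09216 m
1.5×10⁻⁴ × 1800 × 0.66 = 0.17820 m
Δh = 0.10098 + 0.09216 + 0.17820 = 0.37134 m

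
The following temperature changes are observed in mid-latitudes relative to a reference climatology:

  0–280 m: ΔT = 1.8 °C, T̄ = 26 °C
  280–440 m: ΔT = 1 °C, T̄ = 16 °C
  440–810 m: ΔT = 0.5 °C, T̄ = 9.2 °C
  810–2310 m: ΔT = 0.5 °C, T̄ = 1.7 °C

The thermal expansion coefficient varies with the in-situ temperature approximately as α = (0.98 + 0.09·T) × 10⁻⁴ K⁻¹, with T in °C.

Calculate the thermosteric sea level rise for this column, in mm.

about 320 mm

Layer 1: α = (0.98 + 0.09×26)×10⁻⁴ = 3.32×10⁻⁴ K⁻¹
Layer 2: α = (0.98 + 0.09×16)×10⁻⁴ = 2.42×10⁻⁴ K⁻¹
Layer 3: α = (0.98 + 0.09×9.2)×10⁻⁴ = 1.808×10⁻⁴ K⁻¹
Layer 4: α = (0.98 + 0.09×1.7)×10⁻⁴ = 1.133×10⁻⁴ K⁻¹
0–280 m: 1.8 × 280 × 3.32×10⁻⁴ = 0.167328 m
280–440 m: 2.42×10⁻⁴ × 1 × 160 = 0.03872 m
370 × 1.808×10⁻⁴ × 0.5 = 0.033448 m
1.133×10⁻⁴ × 0.5 × 1500 = 0.084975 m
Δh = 0.167328 + 0.03872 + 0.033448 + 0.084975 = 0.324471 m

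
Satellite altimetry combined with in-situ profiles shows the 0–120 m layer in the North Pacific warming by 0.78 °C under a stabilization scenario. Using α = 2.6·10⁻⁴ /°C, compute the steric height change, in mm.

Δh = 24.3 mm

Δh = αΔT·H = 2.6×10⁻⁴ × 0.78 × 120 = 0.024336 m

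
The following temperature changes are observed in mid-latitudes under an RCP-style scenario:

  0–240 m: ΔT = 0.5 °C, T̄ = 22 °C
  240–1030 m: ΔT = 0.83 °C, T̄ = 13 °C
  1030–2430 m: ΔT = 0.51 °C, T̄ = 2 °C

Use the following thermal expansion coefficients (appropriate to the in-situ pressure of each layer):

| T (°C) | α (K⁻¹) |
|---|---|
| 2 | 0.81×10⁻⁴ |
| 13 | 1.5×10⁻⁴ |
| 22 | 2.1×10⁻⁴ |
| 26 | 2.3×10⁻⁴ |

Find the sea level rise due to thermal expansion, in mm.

Δh = 180 mm

Layer 1 at 22 °C → α = 2.1×10⁻⁴ K⁻¹
Layer 2 at 13 °C → α = 1.5×10⁻⁴ K⁻¹
Layer 3 at 2 °C → α = 0.81×10⁻⁴ K⁻¹
Layer 1: 240 × 0.5 × 2.1×10⁻⁴ = 0.02520 m
790 × 0.83 × 1.5×10⁻⁴ = 0.098355 m
1030–2430 m: 0.81×10⁻⁴ × 0.51 × 1400 = 0.057834 m
Δh = 0.02520 + 0.098355 + 0.057834 = 0.181389 m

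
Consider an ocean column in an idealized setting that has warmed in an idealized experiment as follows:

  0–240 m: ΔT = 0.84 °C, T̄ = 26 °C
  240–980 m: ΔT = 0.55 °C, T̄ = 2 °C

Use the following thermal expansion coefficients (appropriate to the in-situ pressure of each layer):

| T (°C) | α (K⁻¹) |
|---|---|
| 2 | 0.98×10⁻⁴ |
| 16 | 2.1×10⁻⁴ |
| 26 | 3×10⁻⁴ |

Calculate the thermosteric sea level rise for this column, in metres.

Layer 1 at 26 °C → α = 3×10⁻⁴ K⁻¹
Layer 2 at 2 °C → α = 0.98×10⁻⁴ K⁻¹
0–240 m: 0.84 × 3×10⁻⁴ × 240 = 0.06048 m
Layer 2: 740 × 0.98×10⁻⁴ × 0.55 = 0.039886 m
Δh = 0.06048 + 0.039886 = 0.100366 m

Δh ≈ 0.100 m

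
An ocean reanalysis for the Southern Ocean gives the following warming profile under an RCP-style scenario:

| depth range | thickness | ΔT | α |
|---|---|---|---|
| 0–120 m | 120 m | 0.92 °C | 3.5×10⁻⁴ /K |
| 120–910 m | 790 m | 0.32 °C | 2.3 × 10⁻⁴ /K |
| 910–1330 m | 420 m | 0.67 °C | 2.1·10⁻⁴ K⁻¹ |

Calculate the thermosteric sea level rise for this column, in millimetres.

0.92 × 3.5×10⁻⁴ × 120 = 0.03864 m
120–910 m: 2.3×10⁻⁴ × 790 × 0.32 = 0.058144 m
Layer 3: 0.67 × 2.1×10⁻⁴ × 420 = 0.059094 m
Δh = 0.03864 + 0.058144 + 0.059094 = 0.155878 m

about 156 mm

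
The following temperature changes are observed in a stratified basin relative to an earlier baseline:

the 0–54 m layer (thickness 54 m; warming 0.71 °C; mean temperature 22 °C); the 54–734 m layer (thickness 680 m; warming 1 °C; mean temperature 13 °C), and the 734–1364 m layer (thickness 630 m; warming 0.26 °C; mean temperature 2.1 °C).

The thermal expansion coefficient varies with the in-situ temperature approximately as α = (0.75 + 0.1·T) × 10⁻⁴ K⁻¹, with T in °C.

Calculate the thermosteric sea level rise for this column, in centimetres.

Δh ≈ 16.6 cm

Layer 1: α = (0.75 + 0.1×22)×10⁻⁴ = 2.95×10⁻⁴ K⁻¹
Layer 2: α = (0.75 + 0.1×13)×10⁻⁴ = 2.05×10⁻⁴ K⁻¹
Layer 3: α = (0.75 + 0.1×2.1)×10⁻⁴ = 0.96×10⁻⁴ K⁻¹
54 × 0.71 × 2.95×10⁻⁴ = 0.0113103 m
2.05×10⁻⁴ × 680 × 1 = 0.13940 m
734–1364 m: 0.96×10⁻⁴ × 630 × 0.26 = 0.0157248 m
Δh = 0.0113103 + 0.13940 + 0.0157248 = 0.1664351 m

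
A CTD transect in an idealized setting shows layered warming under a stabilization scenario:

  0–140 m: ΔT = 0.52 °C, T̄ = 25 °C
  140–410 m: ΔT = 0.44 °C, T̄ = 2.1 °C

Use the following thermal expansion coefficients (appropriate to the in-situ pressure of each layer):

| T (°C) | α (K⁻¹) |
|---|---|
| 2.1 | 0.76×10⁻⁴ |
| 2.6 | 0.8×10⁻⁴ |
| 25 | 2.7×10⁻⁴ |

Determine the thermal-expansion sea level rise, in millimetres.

Δh ≈ 29 mm

Layer 1 at 25 °C → α = 2.7×10⁻⁴ K⁻¹
Layer 2 at 2.1 °C → α = 0.76×10⁻⁴ K⁻¹
2.7×10⁻⁴ × 0.52 × 140 = 0.019656 m
Layer 2: 270 × 0.76×10⁻⁴ × 0.44 = 0.0090288 m
Δh = 0.019656 + 0.0090288 = 0.0286848 m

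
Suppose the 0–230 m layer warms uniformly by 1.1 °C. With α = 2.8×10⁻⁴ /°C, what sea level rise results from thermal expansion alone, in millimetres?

Δh = αΔT·H = 2.8×10⁻⁴ × 1.1 × 230 = 0.07084 m

Δh = 70.8 mm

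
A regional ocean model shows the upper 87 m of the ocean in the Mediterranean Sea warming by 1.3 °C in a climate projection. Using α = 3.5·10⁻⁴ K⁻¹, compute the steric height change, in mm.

39.6 mm

Δh = αΔT·H = 3.5×10⁻⁴ × 1.3 × 87 = 0.039585 m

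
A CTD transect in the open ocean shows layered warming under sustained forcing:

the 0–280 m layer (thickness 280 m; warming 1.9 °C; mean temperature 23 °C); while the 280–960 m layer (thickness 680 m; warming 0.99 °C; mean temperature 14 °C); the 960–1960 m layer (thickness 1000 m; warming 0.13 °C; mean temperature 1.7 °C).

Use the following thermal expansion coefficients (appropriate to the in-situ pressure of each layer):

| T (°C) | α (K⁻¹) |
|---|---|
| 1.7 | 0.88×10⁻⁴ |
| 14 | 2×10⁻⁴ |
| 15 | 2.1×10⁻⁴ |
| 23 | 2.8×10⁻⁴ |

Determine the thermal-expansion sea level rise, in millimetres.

Δh = 300 mm

Layer 1 at 23 °C → α = 2.8×10⁻⁴ K⁻¹
Layer 2 at 14 °C → α = 2×10⁻⁴ K⁻¹
Layer 3 at 1.7 °C → α = 0.88×10⁻⁴ K⁻¹
2.8×10⁻⁴ × 1.9 × 280 = 0.14896 m
Layer 2: 0.99 × 2×10⁻⁴ × 680 = 0.13464 m
0.13 × 1000 × 0.88×10⁻⁴ = 0.01144 m
Δh = 0.14896 + 0.13464 + 0.01144 = 0.29504 m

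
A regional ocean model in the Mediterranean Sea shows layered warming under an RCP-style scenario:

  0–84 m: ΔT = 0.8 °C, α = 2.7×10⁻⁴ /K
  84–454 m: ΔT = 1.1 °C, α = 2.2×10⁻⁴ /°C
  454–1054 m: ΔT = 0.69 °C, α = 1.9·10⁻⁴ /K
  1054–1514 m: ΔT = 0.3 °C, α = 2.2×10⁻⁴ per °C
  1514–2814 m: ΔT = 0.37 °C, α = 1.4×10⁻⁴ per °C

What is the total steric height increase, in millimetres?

Δh ≈ 284 mm

0–84 m: 2.7×10⁻⁴ × 84 × 0.8 = 0.018144 m
84–454 m: 1.1 × 370 × 2.2×10⁻⁴ = 0.08954 m
1.9×10⁻⁴ × 0.69 × 600 = 0.07866 m
Layer 4: 460 × 0.3 × 2.2×10⁻⁴ = 0.03036 m
Layer 5: 1300 × 0.37 × 1.4×10⁻⁴ = 0.06734 m
Δh = 0.018144 + 0.08954 + 0.07866 + 0.03036 + 0.06734 = 0.284044 m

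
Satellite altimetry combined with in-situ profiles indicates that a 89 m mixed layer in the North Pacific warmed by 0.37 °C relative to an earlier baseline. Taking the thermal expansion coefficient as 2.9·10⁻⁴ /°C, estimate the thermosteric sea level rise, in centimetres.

Δh = αΔT·H = 2.9×10⁻⁴ × 0.37 × 89 = 0.0095497 m

0.95 cm of thermosteric rise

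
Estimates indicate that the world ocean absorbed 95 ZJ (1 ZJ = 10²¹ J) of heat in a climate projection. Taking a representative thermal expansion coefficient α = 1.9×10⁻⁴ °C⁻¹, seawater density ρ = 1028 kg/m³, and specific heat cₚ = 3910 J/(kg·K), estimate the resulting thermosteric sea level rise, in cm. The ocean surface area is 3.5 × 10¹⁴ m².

Δh = 1.28 cm

Per unit area: Q = 95×10²¹ / (3.5×10¹⁴) ≈ 2.714×10⁸ J/m²
Δh = αQ/(ρcₚ) = 1.9×10⁻⁴ × 2.714×10⁸ / (1028 × 3910) ≈ 0.012829 m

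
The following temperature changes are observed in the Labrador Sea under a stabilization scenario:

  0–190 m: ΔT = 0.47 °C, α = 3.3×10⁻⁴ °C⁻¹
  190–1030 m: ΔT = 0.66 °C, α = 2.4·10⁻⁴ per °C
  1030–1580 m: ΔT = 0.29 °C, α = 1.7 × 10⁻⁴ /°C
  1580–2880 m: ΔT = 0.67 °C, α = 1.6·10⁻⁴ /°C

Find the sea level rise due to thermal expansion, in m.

Δh = 0.33 m

3.3×10⁻⁴ × 190 × 0.47 = 0.029469 m
190–1030 m: 0.66 × 840 × 2.4×10⁻⁴ = 0.133056 m
550 × 1.7×10⁻⁴ × 0.29 = 0.027115 m
1580–2880 m: 1300 × 0.67 × 1.6×10⁻⁴ = 0.13936 m
Δh = 0.029469 + 0.133056 + 0.027115 + 0.13936 = 0.32900 m ≈ 0.33 m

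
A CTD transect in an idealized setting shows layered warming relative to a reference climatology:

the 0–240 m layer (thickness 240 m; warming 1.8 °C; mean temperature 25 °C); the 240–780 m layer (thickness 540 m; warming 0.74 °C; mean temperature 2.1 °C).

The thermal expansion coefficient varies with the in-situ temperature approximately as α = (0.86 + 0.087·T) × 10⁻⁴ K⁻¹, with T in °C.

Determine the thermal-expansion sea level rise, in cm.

Δh = 17 cm

Layer 1: α = (0.86 + 0.087×25)×10⁻⁴ = 3.035×10⁻⁴ K⁻¹
Layer 2: α = (0.86 + 0.087×2.1)×10⁻⁴ = 1.0427×10⁻⁴ K⁻¹
3.035×10⁻⁴ × 1.8 × 240 = 0.131112 m
240–780 m: 1.0427×10⁻⁴ × 540 × 0.74 = 0.041666292 m
Δh = 0.131112 + 0.041666292 = 0.172778292 m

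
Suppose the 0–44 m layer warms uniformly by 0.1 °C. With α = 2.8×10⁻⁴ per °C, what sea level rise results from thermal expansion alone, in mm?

Δh = αΔT·H = 2.8×10⁻⁴ × 0.1 × 44 = 0.001232 m

about 1.23 mm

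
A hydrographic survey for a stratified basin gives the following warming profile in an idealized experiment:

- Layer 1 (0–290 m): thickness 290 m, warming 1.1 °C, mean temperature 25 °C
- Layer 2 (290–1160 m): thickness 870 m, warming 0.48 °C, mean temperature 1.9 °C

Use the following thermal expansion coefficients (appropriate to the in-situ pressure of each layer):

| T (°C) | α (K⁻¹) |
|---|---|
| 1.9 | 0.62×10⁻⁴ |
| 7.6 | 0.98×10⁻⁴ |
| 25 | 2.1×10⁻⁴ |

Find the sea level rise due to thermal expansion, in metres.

Layer 1 at 25 °C → α = 2.1×10⁻⁴ K⁻¹
Layer 2 at 1.9 °C → α = 0.62×10⁻⁴ K⁻¹
Layer 1: 2.1×10⁻⁴ × 1.1 × 290 = 0.06699 m
870 × 0.48 × 0.62×10⁻⁴ = 0.0258912 m
Δh = 0.06699 + 0.0258912 = 0.0928812 m

Δh ≈ 0.0929 m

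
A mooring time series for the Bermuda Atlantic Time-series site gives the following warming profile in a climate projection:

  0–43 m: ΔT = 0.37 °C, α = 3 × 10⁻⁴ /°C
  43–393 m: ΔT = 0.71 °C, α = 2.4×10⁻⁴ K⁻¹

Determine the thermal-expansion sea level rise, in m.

Δh ≈ 0.064 m

0–43 m: 0.37 × 43 × 3×10⁻⁴ = 0.004773 m
Layer 2: 0.71 × 2.4×10⁻⁴ × 350 = 0.05964 m
Δh = 0.004773 + 0.05964 = 0.064413 m ≈ 0.064 m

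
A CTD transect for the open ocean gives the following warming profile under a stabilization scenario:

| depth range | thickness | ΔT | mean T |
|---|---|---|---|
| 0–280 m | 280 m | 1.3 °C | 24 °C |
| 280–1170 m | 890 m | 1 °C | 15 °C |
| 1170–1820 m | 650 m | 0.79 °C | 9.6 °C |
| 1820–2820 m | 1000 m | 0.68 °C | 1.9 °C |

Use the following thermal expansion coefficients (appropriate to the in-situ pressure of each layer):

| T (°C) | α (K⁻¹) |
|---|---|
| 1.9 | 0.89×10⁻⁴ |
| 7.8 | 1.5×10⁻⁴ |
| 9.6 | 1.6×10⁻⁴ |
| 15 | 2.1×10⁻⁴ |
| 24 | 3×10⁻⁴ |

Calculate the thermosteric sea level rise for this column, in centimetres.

Layer 1 at 24 °C → α = 3×10⁻⁴ K⁻¹
Layer 2 at 15 °C → α = 2.1×10⁻⁴ K⁻¹
Layer 3 at 9.6 °C → α = 1.6×10⁻⁴ K⁻¹
Layer 4 at 1.9 °C → α = 0.89×10⁻⁴ K⁻¹
0–280 m: 1.3 × 280 × 3×10⁻⁴ = 0.10920 m
Layer 2: 890 × 2.1×10⁻⁴ × 1 = 0.18690 m
0.79 × 1.6×10⁻⁴ × 650 = 0.08216 m
Layer 4: 1000 × 0.68 × 0.89×10⁻⁴ = 0.06052 m
Δh = 0.10920 + 0.18690 + 0.08216 + 0.06052 = 0.43878 m ≈ 43.9 cm

Δh = 43.9 cm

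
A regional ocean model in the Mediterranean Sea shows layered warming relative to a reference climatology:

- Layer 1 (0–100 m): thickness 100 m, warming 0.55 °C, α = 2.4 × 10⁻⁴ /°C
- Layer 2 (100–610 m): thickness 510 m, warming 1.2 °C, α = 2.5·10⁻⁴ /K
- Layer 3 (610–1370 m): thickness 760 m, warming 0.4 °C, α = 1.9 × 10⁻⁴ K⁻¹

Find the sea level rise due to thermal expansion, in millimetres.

about 220 mm

0–100 m: 100 × 0.55 × 2.4×10⁻⁴ = 0.01320 m
510 × 2.5×10⁻⁴ × 1.2 = 0.15300 m
610–1370 m: 0.4 × 1.9×10⁻⁴ × 760 = 0.05776 m
Δh = 0.01320 + 0.15300 + 0.05776 = 0.22396 m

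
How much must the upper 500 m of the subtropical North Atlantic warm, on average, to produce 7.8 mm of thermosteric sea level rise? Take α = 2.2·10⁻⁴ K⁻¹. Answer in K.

ΔT = Δh/(αH) = 0.0078 / (2.2×10⁻⁴ × 500) ≈ 0.07091 K

ΔT ≈ 0.071 K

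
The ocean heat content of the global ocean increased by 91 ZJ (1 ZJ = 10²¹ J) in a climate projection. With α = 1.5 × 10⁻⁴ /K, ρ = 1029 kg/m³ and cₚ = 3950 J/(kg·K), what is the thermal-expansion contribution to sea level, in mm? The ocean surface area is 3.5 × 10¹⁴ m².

9.6 mm of thermosteric rise

Per unit area: Q = 91×10²¹ / (3.5×10¹⁴) = 2.6×10⁸ J/m²
Δh = αQ/(ρcₚ) = 1.5×10⁻⁴ × 2.6×10⁸ / (1029 × 3950) ≈ 0.0095952 m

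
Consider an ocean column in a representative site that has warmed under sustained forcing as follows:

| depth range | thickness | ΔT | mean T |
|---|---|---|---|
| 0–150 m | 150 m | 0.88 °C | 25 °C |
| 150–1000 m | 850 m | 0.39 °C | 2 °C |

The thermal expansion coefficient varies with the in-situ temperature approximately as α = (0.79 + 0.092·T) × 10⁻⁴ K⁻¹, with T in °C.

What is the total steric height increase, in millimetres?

Layer 1: α = (0.79 + 0.092×25)×10⁻⁴ = 3.09×10⁻⁴ K⁻¹
Layer 2: α = (0.79 + 0.092×2)×10⁻⁴ = 0.974×10⁻⁴ K⁻¹
0.88 × 3.09×10⁻⁴ × 150 = 0.040788 m
Layer 2: 0.39 × 0.974×10⁻⁴ × 850 = 0.0322881 m
Δh = 0.040788 + 0.0322881 = 0.0730761 m

Δh = 73.1 mm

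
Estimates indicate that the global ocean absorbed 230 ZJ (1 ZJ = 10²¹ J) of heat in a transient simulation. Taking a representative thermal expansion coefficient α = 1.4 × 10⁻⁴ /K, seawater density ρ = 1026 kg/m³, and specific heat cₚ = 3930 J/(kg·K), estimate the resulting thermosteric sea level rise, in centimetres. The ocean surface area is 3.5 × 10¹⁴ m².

about 2.28 cm

Per unit area: Q = 230×10²¹ / (3.5×10¹⁴) ≈ 6.571×10⁸ J/m²
Δh = αQ/(ρcₚ) = 1.4×10⁻⁴ × 6.571×10⁸ / (1026 × 3930) ≈ 0.022815 m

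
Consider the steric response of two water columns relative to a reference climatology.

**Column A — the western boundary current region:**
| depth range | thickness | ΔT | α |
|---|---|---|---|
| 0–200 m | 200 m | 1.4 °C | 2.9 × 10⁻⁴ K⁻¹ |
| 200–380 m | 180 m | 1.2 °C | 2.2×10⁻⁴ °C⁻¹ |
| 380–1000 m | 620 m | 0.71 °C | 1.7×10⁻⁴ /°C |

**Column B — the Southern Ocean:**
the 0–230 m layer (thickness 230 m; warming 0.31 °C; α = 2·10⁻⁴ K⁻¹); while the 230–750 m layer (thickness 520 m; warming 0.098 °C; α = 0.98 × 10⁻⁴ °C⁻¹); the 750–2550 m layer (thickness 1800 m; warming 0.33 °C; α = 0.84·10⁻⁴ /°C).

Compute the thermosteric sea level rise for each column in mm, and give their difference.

A 1.4 × 200 × 2.9×10⁻⁴ = 0.08120 m
A 1.2 × 2.2×10⁻⁴ × 180 = 0.04752 m
A 380–1000 m: 620 × 1.7×10⁻⁴ × 0.71 = 0.074834 m
A total: 0.203554 m
B 2×10⁻⁴ × 230 × 0.31 = 0.01426 m
B 0.098 × 520 × 0.98×10⁻⁴ = 0.00499408 m
B Layer 3: 0.33 × 0.84×10⁻⁴ × 1800 = 0.049896 m
B total: 0.06915008 m
Difference: 0.203554 − 0.06915008 = 0.13440392 m

Δh_A ≈ 200 mm, Δh_B ≈ 69 mm; difference ≈ 130 mm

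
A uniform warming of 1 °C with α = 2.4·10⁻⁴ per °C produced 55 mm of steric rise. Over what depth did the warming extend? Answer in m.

H = Δh/(αΔT) = 0.055 / (2.4×10⁻⁴ × 1) ≈ 229.2 m

229 m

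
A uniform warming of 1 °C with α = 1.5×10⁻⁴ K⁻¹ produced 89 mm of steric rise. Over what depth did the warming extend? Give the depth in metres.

H = Δh/(αΔT) = 0.089 / (1.5×10⁻⁴ × 1) ≈ 593.3 m

H ≈ 593 m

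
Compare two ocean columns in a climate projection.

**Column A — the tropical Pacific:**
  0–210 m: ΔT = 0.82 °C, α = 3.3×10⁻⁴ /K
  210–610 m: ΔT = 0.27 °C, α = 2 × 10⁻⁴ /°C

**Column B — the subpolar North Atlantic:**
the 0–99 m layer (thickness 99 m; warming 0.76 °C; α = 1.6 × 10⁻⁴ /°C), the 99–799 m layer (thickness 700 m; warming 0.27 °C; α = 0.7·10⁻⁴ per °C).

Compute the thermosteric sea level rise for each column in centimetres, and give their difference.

Δh_A ≈ 7.8 cm, Δh_B ≈ 2.5 cm; difference ≈ 5.3 cm

A Layer 1: 3.3×10⁻⁴ × 210 × 0.82 = 0.056826 m
A Layer 2: 400 × 0.27 × 2×10⁻⁴ = 0.02160 m
A total: 0.078426 m
B 0–99 m: 1.6×10⁻⁴ × 99 × 0.76 = 0.0120384 m
B 99–799 m: 0.27 × 0.7×10⁻⁴ × 700 = 0.01323 m
B total: 0.0252684 m
Difference: 0.078426 − 0.0252684 = 0.0531576 m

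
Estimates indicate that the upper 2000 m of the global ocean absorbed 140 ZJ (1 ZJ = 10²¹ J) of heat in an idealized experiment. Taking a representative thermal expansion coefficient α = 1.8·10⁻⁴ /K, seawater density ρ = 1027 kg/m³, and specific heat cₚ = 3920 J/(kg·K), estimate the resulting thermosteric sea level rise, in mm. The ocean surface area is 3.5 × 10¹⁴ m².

Per unit area: Q = 140×10²¹ / (3.5×10¹⁴) = 4×10⁸ J/m²
Δh = αQ/(ρcₚ) = 1.8×10⁻⁴ × 4×10⁸ / (1027 × 3920) ≈ 0.017884 m

Δh = 17.9 mm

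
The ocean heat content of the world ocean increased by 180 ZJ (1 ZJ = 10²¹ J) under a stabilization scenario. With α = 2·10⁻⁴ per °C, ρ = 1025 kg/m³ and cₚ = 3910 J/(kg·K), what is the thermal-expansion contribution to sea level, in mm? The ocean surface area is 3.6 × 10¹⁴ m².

25.0 mm

Per unit area: Q = 180×10²¹ / (3.6×10¹⁴) = 5×10⁸ J/m²
Δh = αQ/(ρcₚ) = 2×10⁻⁴ × 5×10⁸ / (1025 × 3910) ≈ 0.024952 m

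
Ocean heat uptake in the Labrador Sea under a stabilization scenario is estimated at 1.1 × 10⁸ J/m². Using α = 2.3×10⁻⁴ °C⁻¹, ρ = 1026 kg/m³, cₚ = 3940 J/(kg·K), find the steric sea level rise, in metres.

0.00626 m

Δh = αQ/(ρcₚ) = 2.3×10⁻⁴ × 1.1×10⁸ / (1026 × 3940) ≈ 0.0062586 m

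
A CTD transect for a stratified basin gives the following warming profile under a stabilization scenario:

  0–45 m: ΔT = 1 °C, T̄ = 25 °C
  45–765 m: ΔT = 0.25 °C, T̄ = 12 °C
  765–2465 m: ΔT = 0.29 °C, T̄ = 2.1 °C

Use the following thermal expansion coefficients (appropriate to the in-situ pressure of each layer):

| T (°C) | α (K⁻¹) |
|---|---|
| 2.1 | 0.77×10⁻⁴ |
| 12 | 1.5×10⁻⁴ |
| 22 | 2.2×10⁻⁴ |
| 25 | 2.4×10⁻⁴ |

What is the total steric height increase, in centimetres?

Layer 1 at 25 °C → α = 2.4×10⁻⁴ K⁻¹
Layer 2 at 12 °C → α = 1.5×10⁻⁴ K⁻¹
Layer 3 at 2.1 °C → α = 0.77×10⁻⁴ K⁻¹
Layer 1: 2.4×10⁻⁴ × 1 × 45 = 0.01080 m
Layer 2: 0.25 × 720 × 1.5×10⁻⁴ = 0.02700 m
Layer 3: 1700 × 0.77×10⁻⁴ × 0.29 = 0.037961 m
Δh = 0.01080 + 0.02700 + 0.037961 = 0.075761 m

Δh ≈ 7.6 cm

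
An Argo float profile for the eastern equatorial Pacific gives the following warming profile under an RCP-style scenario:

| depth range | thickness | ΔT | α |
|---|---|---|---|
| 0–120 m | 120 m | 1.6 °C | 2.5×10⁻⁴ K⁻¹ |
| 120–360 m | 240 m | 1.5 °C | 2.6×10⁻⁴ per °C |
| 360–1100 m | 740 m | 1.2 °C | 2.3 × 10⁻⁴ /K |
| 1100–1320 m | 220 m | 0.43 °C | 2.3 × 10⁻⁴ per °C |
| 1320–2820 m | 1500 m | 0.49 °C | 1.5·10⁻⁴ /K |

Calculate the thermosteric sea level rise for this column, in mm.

Δh ≈ 478 mm

1.6 × 2.5×10⁻⁴ × 120 = 0.04800 m
120–360 m: 2.6×10⁻⁴ × 1.5 × 240 = 0.09360 m
1.2 × 2.3×10⁻⁴ × 740 = 0.20424 m
1100–1320 m: 0.43 × 220 × 2.3×10⁻⁴ = 0.021758 m
0.49 × 1500 × 1.5×10⁻⁴ = 0.11025 m
Δh = 0.04800 + 0.09360 + 0.20424 + 0.021758 + 0.11025 = 0.477848 m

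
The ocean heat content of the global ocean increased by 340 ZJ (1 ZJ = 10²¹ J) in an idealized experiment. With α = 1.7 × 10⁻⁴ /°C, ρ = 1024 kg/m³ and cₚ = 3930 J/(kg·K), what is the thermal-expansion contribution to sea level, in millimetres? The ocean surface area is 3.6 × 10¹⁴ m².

Per unit area: Q = 340×10²¹ / (3.6×10¹⁴) ≈ 9.444×10⁸ J/m²
Δh = αQ/(ρcₚ) = 1.7×10⁻⁴ × 9.444×10⁸ / (1024 × 3930) ≈ 0.039894 m

39.9 mm of thermosteric rise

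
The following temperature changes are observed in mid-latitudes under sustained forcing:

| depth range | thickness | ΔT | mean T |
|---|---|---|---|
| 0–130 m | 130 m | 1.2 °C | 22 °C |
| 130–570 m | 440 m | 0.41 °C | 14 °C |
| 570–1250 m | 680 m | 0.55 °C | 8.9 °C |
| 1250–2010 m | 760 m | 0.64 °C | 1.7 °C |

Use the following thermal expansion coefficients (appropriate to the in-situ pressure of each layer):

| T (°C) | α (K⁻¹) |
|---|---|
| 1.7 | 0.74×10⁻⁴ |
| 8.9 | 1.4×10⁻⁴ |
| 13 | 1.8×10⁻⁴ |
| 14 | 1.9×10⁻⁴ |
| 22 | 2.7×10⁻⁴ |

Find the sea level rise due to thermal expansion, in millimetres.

165 mm

Layer 1 at 22 °C → α = 2.7×10⁻⁴ K⁻¹
Layer 2 at 14 °C → α = 1.9×10⁻⁴ K⁻¹
Layer 3 at 8.9 °C → α = 1.4×10⁻⁴ K⁻¹
Layer 4 at 1.7 °C → α = 0.74×10⁻⁴ K⁻¹
130 × 1.2 × 2.7×10⁻⁴ = 0.04212 m
Layer 2: 1.9×10⁻⁴ × 440 × 0.41 = 0.034276 m
0.55 × 1.4×10⁻⁴ × 680 = 0.05236 m
1250–2010 m: 0.74×10⁻⁴ × 0.64 × 760 = 0.0359936 m
Δh = 0.04212 + 0.034276 + 0.05236 + 0.0359936 = 0.1647496 m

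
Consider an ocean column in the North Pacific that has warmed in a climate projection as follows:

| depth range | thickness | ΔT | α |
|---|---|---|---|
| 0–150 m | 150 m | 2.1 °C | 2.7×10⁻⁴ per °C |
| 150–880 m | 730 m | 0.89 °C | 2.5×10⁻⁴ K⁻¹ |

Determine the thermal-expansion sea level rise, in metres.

0–150 m: 150 × 2.7×10⁻⁴ × 2.1 = 0.08505 m
0.89 × 730 × 2.5×10⁻⁴ = 0.162425 m
Δh = 0.08505 + 0.162425 = 0.247475 m

Δh = 0.247 m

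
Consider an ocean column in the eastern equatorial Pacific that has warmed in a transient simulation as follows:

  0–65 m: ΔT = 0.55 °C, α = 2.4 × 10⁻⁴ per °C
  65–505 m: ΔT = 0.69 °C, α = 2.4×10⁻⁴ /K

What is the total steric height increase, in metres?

0.0814 m of thermosteric rise

Layer 1: 2.4×10⁻⁴ × 0.55 × 65 = 0.00858 m
65–505 m: 2.4×10⁻⁴ × 440 × 0.69 = 0.072864 m
Δh = 0.00858 + 0.072864 = 0.081444 m ≈ 0.0814 m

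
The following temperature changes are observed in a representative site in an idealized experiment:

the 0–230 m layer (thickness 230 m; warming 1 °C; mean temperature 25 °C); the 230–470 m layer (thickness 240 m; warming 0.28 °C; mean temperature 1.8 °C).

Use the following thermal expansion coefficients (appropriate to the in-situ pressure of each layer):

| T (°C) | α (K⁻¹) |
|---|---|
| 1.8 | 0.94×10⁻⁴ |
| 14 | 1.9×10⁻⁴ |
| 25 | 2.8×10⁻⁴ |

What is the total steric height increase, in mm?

Δh = 70.7 mm

Layer 1 at 25 °C → α = 2.8×10⁻⁴ K⁻¹
Layer 2 at 1.8 °C → α = 0.94×10⁻⁴ K⁻¹
230 × 2.8×10⁻⁴ × 1 = 0.06440 m
0.28 × 240 × 0.94×10⁻⁴ = 0.0063168 m
Δh = 0.06440 + 0.0063168 = 0.0707168 m ≈ 70.7 mm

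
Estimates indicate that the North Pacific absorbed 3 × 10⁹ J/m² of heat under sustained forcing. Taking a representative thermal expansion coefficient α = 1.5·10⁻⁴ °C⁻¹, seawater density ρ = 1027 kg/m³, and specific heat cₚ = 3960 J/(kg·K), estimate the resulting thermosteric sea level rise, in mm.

about 111 mm

Δh = αQ/(ρcₚ) = 1.5×10⁻⁴ × 3×10⁹ / (1027 × 3960) ≈ 0.11065 m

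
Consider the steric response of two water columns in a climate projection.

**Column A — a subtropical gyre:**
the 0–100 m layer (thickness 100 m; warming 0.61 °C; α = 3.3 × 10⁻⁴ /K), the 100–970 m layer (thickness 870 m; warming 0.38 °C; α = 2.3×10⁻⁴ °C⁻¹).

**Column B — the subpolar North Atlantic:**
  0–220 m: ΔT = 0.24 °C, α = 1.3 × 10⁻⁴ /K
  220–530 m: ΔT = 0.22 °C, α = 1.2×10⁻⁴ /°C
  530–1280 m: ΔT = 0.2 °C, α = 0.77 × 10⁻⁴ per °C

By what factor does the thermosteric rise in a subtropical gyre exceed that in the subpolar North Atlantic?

A Layer 1: 3.3×10⁻⁴ × 100 × 0.61 = 0.02013 m
A 0.38 × 870 × 2.3×10⁻⁴ = 0.076038 m
A total: 0.096168 m
B 1.3×10⁻⁴ × 0.24 × 220 = 0.006864 m
B 310 × 0.22 × 1.2×10⁻⁴ = 0.008184 m
B Layer 3: 0.77×10⁻⁴ × 750 × 0.2 = 0.01155 m
B total: 0.026598 m
Ratio: 0.096168 / 0.026598 ≈ 3.616

a factor of 3.62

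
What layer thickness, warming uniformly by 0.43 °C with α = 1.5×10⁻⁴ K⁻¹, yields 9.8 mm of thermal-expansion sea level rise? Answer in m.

H = Δh/(αΔT) = 0.0098 / (1.5×10⁻⁴ × 0.43) ≈ 151.9 m

H ≈ 152 m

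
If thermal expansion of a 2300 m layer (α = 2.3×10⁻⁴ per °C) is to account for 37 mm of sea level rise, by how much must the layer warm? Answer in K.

ΔT = Δh/(αH) = 0.037 / (2.3×10⁻⁴ × 2300) ≈ 0.06994 K

0.070 K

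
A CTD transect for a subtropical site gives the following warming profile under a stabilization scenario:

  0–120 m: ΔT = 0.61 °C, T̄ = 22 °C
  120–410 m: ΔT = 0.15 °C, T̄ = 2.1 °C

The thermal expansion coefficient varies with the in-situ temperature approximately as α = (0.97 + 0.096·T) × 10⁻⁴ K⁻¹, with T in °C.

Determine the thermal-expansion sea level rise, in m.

Layer 1: α = (0.97 + 0.096×22)×10⁻⁴ = 3.082×10⁻⁴ K⁻¹
Layer 2: α = (0.97 + 0.096×2.1)×10⁻⁴ = 1.1716×10⁻⁴ K⁻¹
0–120 m: 3.082×10⁻⁴ × 120 × 0.61 = 0.02256024 m
Layer 2: 0.15 × 1.1716×10⁻⁴ × 290 = 0.00509646 m
Δh = 0.02256024 + 0.00509646 = 0.0276567 m ≈ 0.0277 m

0.0277 m of thermosteric rise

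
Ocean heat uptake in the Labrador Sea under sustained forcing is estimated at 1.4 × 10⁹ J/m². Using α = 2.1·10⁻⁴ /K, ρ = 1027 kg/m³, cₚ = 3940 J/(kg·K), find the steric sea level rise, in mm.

about 72.7 mm

Δh = αQ/(ρcₚ) = 2.1×10⁻⁴ × 1.4×10⁹ / (1027 × 3940) ≈ 0.072658 m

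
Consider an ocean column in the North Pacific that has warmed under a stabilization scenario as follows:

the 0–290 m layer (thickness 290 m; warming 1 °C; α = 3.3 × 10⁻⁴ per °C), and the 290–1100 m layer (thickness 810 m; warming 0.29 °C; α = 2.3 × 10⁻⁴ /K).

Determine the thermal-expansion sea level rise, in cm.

Layer 1: 1 × 3.3×10⁻⁴ × 290 = 0.09570 m
Layer 2: 2.3×10⁻⁴ × 810 × 0.29 = 0.054027 m
Δh = 0.09570 + 0.054027 = 0.149727 m

15.0 cm of thermosteric rise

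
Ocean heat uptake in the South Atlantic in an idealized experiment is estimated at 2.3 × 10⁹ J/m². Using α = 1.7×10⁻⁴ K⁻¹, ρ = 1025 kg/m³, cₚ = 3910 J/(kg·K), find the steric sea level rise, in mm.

Δh = αQ/(ρcₚ) = 1.7×10⁻⁴ × 2.3×10⁹ / (1025 × 3910) ≈ 0.097561 m

about 97.6 mm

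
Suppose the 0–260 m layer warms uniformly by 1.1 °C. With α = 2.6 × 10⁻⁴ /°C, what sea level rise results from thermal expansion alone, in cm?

Δh ≈ 7.44 cm

Δh = αΔT·H = 2.6×10⁻⁴ × 1.1 × 260 = 0.07436 m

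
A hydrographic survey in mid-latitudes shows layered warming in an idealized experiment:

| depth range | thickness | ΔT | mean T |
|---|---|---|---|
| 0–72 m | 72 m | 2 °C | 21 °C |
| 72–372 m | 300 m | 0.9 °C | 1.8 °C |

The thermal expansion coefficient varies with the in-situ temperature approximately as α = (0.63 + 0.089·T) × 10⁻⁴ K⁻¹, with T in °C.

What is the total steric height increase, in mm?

Layer 1: α = (0.63 + 0.089×21)×10⁻⁴ = 2.499×10⁻⁴ K⁻¹
Layer 2: α = (0.63 + 0.089×1.8)×10⁻⁴ = 0.7902×10⁻⁴ K⁻¹
2 × 2.499×10⁻⁴ × 72 = 0.0359856 m
Layer 2: 0.9 × 0.7902×10⁻⁴ × 300 = 0.0213354 m
Δh = 0.0359856 + 0.0213354 = 0.057321 m

Δh = 57.3 mm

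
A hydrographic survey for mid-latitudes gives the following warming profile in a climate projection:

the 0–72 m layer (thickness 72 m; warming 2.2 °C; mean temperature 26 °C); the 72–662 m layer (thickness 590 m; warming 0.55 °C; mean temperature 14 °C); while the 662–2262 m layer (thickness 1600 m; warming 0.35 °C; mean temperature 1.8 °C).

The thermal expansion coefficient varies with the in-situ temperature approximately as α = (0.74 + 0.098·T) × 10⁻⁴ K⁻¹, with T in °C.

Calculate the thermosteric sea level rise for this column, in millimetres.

Layer 1: α = (0.74 + 0.098×26)×10⁻⁴ = 3.288×10⁻⁴ K⁻¹
Layer 2: α = (0.74 + 0.098×14)×10⁻⁴ = 2.112×10⁻⁴ K⁻¹
Layer 3: α = (0.74 + 0.098×1.8)×10⁻⁴ = 0.9164×10⁻⁴ K⁻¹
Layer 1: 2.2 × 3.288×10⁻⁴ × 72 = 0.05208192 m
2.112×10⁻⁴ × 590 × 0.55 = 0.0685344 m
662–2262 m: 0.9164×10⁻⁴ × 1600 × 0.35 = 0.0513184 m
Δh = 0.05208192 + 0.0685344 + 0.0513184 = 0.17193472 m

172 mm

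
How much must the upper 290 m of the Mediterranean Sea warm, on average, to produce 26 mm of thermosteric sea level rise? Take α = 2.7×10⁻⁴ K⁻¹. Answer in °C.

about 0.332 °C

ΔT = Δh/(αH) = 0.026 / (2.7×10⁻⁴ × 290) ≈ 0.3321 °C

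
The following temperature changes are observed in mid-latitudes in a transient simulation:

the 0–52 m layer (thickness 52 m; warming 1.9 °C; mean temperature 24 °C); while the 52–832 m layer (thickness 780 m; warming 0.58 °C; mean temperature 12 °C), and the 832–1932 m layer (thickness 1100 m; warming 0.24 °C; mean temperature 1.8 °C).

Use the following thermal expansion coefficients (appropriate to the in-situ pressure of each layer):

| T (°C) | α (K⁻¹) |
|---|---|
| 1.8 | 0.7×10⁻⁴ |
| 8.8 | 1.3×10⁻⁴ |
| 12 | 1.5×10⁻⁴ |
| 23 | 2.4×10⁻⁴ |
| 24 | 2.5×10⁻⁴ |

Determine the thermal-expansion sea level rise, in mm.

Layer 1 at 24 °C → α = 2.5×10⁻⁴ K⁻¹
Layer 2 at 12 °C → α = 1.5×10⁻⁴ K⁻¹
Layer 3 at 1.8 °C → α = 0.7×10⁻⁴ K⁻¹
Layer 1: 52 × 2.5×10⁻⁴ × 1.9 = 0.02470 m
52–832 m: 0.58 × 780 × 1.5×10⁻⁴ = 0.06786 m
0.7×10⁻⁴ × 1100 × 0.24 = 0.01848 m
Δh = 0.02470 + 0.06786 + 0.01848 = 0.11104 m ≈ 111 mm

about 111 mm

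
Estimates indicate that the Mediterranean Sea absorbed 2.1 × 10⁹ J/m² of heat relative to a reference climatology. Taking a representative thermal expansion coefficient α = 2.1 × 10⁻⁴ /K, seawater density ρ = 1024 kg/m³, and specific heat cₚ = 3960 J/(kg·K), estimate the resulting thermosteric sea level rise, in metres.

Δh = αQ/(ρcₚ) = 2.1×10⁻⁴ × 2.1×10⁹ / (1024 × 3960) ≈ 0.10875 m

about 0.11 m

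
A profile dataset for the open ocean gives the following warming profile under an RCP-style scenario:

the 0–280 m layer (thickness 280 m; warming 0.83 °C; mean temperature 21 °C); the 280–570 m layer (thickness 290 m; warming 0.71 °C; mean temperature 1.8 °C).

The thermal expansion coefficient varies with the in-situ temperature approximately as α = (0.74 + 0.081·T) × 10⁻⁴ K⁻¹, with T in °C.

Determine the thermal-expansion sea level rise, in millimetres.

Layer 1: α = (0.74 + 0.081×21)×10⁻⁴ = 2.441×10⁻⁴ K⁻¹
Layer 2: α = (0.74 + 0.081×1.8)×10⁻⁴ = 0.8858×10⁻⁴ K⁻¹
2.441×10⁻⁴ × 280 × 0.83 = 0.05672884 m
Layer 2: 290 × 0.71 × 0.8858×10⁻⁴ = 0.018238622 m
Δh = 0.05672884 + 0.018238622 = 0.074967462 m ≈ 75.0 mm

75.0 mm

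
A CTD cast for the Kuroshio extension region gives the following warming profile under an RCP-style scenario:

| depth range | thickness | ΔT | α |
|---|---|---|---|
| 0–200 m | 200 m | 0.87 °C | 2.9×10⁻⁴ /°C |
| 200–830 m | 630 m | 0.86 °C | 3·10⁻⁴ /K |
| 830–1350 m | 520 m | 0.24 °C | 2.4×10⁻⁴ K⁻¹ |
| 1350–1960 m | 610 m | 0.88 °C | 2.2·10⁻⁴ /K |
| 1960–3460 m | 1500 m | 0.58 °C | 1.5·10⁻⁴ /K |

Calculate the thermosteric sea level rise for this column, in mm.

Layer 1: 2.9×10⁻⁴ × 200 × 0.87 = 0.05046 m
200–830 m: 630 × 0.86 × 3×10⁻⁴ = 0.16254 m
Layer 3: 0.24 × 520 × 2.4×10⁻⁴ = 0.029952 m
2.2×10⁻⁴ × 0.88 × 610 = 0.118096 m
1.5×10⁻⁴ × 0.58 × 1500 = 0.13050 m
Δh = 0.05046 + 0.16254 + 0.029952 + 0.118096 + 0.13050 = 0.491548 m

492 mm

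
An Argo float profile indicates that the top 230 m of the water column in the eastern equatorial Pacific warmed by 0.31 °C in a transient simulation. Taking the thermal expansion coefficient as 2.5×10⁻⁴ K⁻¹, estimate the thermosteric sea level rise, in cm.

Δh = 1.78 cm

Δh = αΔT·H = 2.5×10⁻⁴ × 0.31 × 230 = 0.017825 m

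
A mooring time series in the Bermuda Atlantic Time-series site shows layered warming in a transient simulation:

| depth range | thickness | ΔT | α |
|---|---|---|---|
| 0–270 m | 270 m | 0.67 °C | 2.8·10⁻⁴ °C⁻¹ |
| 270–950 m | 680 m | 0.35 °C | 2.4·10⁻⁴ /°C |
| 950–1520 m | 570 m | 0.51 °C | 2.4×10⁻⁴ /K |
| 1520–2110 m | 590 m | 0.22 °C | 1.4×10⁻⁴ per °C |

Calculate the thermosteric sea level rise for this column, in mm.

Δh = 196 mm

2.8×10⁻⁴ × 0.67 × 270 = 0.050652 m
680 × 0.35 × 2.4×10⁻⁴ = 0.05712 m
950–1520 m: 0.51 × 570 × 2.4×10⁻⁴ = 0.069768 m
590 × 1.4×10⁻⁴ × 0.22 = 0.018172 m
Δh = 0.050652 + 0.05712 + 0.069768 + 0.018172 = 0.195712 m ≈ 196 mm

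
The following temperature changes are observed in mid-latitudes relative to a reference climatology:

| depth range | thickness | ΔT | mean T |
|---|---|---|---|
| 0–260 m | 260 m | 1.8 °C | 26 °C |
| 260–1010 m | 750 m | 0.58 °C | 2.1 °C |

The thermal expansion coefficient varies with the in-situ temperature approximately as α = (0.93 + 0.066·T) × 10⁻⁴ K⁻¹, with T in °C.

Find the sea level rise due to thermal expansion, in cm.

17 cm

Layer 1: α = (0.93 + 0.066×26)×10⁻⁴ = 2.646×10⁻⁴ K⁻¹
Layer 2: α = (0.93 + 0.066×2.1)×10⁻⁴ = 1.0686×10⁻⁴ K⁻¹
Layer 1: 2.646×10⁻⁴ × 260 × 1.8 = 0.1238328 m
1.0686×10⁻⁴ × 750 × 0.58 = 0.0464841 m
Δh = 0.1238328 + 0.0464841 = 0.1703169 m ≈ 17 cm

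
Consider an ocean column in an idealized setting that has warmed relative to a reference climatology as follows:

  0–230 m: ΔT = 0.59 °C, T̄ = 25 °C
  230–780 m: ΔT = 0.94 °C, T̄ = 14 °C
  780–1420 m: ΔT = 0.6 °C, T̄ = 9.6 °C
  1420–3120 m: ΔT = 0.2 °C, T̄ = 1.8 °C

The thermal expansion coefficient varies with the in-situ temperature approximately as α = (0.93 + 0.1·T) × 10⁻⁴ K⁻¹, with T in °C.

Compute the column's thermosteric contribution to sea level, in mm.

280 mm

Layer 1: α = (0.93 + 0.1×25)×10⁻⁴ = 3.43×10⁻⁴ K⁻¹
Layer 2: α = (0.93 + 0.1×14)×10⁻⁴ = 2.33×10⁻⁴ K⁻¹
Layer 3: α = (0.93 + 0.1×9.6)×10⁻⁴ = 1.89×10⁻⁴ K⁻¹
Layer 4: α = (0.93 + 0.1×1.8)×10⁻⁴ = 1.11×10⁻⁴ K⁻¹
Layer 1: 0.59 × 3.43×10⁻⁴ × 230 = 0.0465451 m
230–780 m: 550 × 2.33×10⁻⁴ × 0.94 = 0.120461 m
780–1420 m: 1.89×10⁻⁴ × 640 × 0.6 = 0.072576 m
1700 × 1.11×10⁻⁴ × 0.2 = 0.03774 m
Δh = 0.0465451 + 0.120461 + 0.072576 + 0.03774 = 0.2773221 m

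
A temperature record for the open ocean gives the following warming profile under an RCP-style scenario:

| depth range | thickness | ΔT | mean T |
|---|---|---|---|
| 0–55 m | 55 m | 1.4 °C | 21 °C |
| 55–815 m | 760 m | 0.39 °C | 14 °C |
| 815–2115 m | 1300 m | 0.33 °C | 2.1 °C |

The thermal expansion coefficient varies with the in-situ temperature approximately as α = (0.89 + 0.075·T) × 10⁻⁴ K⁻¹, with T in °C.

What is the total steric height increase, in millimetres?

Layer 1: α = (0.89 + 0.075×21)×10⁻⁴ = 2.465×10⁻⁴ K⁻¹
Layer 2: α = (0.89 + 0.075×14)×10⁻⁴ = 1.94×10⁻⁴ K⁻¹
Layer 3: α = (0.89 + 0.075×2.1)×10⁻⁴ = 1.0475×10⁻⁴ K⁻¹
Layer 1: 1.4 × 2.465×10⁻⁴ × 55 = 0.0189805 m
55–815 m: 0.39 × 1.94×10⁻⁴ × 760 = 0.0575016 m
815–2115 m: 0.33 × 1300 × 1.0475×10⁻⁴ = 0.04493775 m
Δh = 0.0189805 + 0.0575016 + 0.04493775 = 0.12141985 m

Δh ≈ 121 mm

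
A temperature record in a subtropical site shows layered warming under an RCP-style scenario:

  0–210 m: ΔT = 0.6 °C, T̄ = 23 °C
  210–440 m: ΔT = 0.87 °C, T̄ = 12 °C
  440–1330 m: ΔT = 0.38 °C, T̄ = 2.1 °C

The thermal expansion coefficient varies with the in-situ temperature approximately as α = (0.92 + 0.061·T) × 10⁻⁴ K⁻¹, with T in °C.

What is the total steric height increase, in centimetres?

Layer 1: α = (0.92 + 0.061×23)×10⁻⁴ = 2.323×10⁻⁴ K⁻¹
Layer 2: α = (0.92 + 0.061×12)×10⁻⁴ = 1.652×10⁻⁴ K⁻¹
Layer 3: α = (0.92 + 0.061×2.1)×10⁻⁴ = 1.0481×10⁻⁴ K⁻¹
0.6 × 210 × 2.323×10⁻⁴ = 0.0292698 m
1.652×10⁻⁴ × 230 × 0.87 = 0.03305652 m
440–1330 m: 1.0481×10⁻⁴ × 890 × 0.38 = 0.035446742 m
Δh = 0.0292698 + 0.03305652 + 0.035446742 = 0.097773062 m ≈ 9.78 cm

9.78 cm of thermosteric rise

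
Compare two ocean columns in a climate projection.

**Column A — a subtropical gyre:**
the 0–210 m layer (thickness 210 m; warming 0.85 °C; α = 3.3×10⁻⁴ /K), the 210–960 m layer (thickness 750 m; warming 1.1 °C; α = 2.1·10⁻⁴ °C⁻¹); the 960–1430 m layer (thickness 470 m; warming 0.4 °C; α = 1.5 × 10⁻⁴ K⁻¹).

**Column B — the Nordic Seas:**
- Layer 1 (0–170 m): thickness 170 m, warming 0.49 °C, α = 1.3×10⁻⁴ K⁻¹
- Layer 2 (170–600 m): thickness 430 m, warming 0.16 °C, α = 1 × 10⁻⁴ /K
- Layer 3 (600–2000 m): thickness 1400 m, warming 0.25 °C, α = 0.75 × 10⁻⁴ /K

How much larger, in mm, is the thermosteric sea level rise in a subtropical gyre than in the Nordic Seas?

216 mm larger

A 3.3×10⁻⁴ × 0.85 × 210 = 0.058905 m
A Layer 2: 2.1×10⁻⁴ × 750 × 1.1 = 0.17325 m
A 960–1430 m: 470 × 1.5×10⁻⁴ × 0.4 = 0.02820 m
A total: 0.260355 m
B 0–170 m: 1.3×10⁻⁴ × 0.49 × 170 = 0.010829 m
B 170–600 m: 1×10⁻⁴ × 430 × 0.16 = 0.00688 m
B Layer 3: 1400 × 0.75×10⁻⁴ × 0.25 = 0.02625 m
B total: 0.043959 m
Difference: 0.260355 − 0.043959 = 0.216396 m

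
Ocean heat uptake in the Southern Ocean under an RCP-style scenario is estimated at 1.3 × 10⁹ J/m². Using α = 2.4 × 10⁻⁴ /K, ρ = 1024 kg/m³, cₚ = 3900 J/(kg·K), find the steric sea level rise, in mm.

Δh = αQ/(ρcₚ) = 2.4×10⁻⁴ × 1.3×10⁹ / (1024 × 3900) = 0.078125 m

78.1 mm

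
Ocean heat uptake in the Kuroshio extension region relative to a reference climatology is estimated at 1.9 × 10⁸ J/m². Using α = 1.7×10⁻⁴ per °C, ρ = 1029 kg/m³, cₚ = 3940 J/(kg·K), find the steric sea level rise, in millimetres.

7.97 mm of thermosteric rise

Δh = αQ/(ρcₚ) = 1.7×10⁻⁴ × 1.9×10⁸ / (1029 × 3940) ≈ 0.0079669 m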